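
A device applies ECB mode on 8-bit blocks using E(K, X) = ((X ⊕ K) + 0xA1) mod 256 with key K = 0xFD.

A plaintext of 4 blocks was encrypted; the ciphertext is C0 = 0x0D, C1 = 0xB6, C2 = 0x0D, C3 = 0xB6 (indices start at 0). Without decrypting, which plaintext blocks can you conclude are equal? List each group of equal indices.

P0 = P2; P1 = P3

ECB encrypts each block independently with the same key, so equal ciphertext blocks imply equal plaintext blocks.
C0 = C2 = 0x0D, so P0 = P2.
C1 = C3 = 0xB6, so P1 = P3.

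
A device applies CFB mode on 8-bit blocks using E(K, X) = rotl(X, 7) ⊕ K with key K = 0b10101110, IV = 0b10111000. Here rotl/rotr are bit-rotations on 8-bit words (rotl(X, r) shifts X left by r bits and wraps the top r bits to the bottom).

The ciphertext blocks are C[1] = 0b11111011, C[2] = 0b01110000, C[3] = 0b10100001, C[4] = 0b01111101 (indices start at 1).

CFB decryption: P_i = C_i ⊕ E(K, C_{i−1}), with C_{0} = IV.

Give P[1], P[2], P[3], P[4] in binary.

P[1] = 0b00001001, P[2] = 0b00100011, P[3] = 0b00110111, P[4] = 0b00000011

P[1]: E(K, 0b10111000) = 0b11110010; 0b11111011 ⊕ 0b11110010 = 0b00001001.
P[2]: E(K, 0b11111011) = 0b01010011; 0b01110000 ⊕ 0b01010011 = 0b00100011.
P[3]: E(K, 0b01110000) = 0b10010110; 0b10100001 ⊕ 0b10010110 = 0b00110111.
P[4]: E(K, 0b10100001) = 0b01111110; 0b01111101 ⊕ 0b01111110 = 0b00000011.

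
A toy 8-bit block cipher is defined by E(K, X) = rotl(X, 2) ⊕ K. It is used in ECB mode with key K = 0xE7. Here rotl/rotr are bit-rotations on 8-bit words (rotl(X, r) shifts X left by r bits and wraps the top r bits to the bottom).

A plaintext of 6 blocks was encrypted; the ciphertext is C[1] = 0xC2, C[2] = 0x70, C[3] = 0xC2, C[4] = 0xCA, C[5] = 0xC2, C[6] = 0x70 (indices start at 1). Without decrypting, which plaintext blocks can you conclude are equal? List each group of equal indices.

ECB encrypts each block independently with the same key, so equal ciphertext blocks imply equal plaintext blocks.
C[1] = C[3] = C[5] = 0xC2, so P[1] = P[3] = P[5].
C[2] = C[6] = 0x70, so P[2] = P[6].

P[1] = P[3] = P[5]; P[2] = P[6]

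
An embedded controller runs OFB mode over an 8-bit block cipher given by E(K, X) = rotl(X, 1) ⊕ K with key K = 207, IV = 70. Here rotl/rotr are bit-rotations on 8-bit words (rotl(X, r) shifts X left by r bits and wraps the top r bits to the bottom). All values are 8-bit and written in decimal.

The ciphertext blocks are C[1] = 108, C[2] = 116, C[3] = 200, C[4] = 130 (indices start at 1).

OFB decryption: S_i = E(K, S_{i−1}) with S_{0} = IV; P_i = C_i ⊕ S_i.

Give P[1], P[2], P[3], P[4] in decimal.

P[1]: S = E(K, 70) = 67; 108 ⊕ 67 = 47.
P[2]: S = E(K, 67) = 73; 116 ⊕ 73 = 61.
P[3]: S = E(K, 73) = 93; 200 ⊕ 93 = 149.
P[4]: S = E(K, 93) = 117; 130 ⊕ 117 = 247.

P[1] = 47, P[2] = 61, P[3] = 149, P[4] = 247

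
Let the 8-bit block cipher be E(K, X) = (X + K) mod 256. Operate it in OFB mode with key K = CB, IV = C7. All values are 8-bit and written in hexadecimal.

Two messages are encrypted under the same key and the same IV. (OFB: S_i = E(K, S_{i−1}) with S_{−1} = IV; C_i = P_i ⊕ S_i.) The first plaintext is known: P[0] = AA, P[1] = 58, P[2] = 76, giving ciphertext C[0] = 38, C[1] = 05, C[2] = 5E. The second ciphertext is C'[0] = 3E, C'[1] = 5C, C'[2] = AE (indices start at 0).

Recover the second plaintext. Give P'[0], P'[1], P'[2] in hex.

In OFB with a reused IV, both messages share the same keystream S_i, so C_i ⊕ C'_i = P_i ⊕ P'_i and thus P'_i = P_i ⊕ C_i ⊕ C'_i.
P'[0]: AA ⊕ 38 ⊕ 3E = AC.
P'[1]: 58 ⊕ 05 ⊕ 5C = 01.
P'[2]: 76 ⊕ 5E ⊕ AE = 86.

P'[0] = AC, P'[1] = 01, P'[2] = 86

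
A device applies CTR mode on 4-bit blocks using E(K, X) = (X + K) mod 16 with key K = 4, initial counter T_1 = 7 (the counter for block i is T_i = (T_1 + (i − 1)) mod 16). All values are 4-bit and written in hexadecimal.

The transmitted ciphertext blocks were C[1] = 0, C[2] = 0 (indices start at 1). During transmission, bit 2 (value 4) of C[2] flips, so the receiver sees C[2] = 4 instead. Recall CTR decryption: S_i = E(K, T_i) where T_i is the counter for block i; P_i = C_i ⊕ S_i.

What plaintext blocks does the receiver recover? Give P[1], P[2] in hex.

P[1] = B, P[2] = 8

Only C[2] changed, to 4. In CTR, a change in C_i flips the same bit in P_i only; the keystream is unaffected. Decrypting the received ciphertext:
P[1]: T = 7, S = E(K, T) = B; 0 ⊕ B = B.
P[2]: T = 8, S = E(K, T) = C; 4 ⊕ C = 8.
Blocks that differ from the original plaintext: P[2].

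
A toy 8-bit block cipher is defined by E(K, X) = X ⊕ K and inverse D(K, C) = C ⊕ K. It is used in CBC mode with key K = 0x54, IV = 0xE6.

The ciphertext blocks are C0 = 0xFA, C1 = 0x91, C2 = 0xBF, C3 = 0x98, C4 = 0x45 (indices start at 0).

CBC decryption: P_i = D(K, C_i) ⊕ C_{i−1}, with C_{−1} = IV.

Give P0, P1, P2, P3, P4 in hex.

P0: D(K, 0xFA) = 0xAE; 0xAE ⊕ 0xE6 = 0x48.
P1: D(K, 0x91) = 0xC5; 0xC5 ⊕ 0xFA = 0x3F.
P2: D(K, 0xBF) = 0xEB; 0xEB ⊕ 0x91 = 0x7A.
P3: D(K, 0x98) = 0xCC; 0xCC ⊕ 0xBF = 0x73.
P4: D(K, 0x45) = 0x11; 0x11 ⊕ 0x98 = 0x89.

P0 = 0x48, P1 = 0x3F, P2 = 0x7A, P3 = 0x73, P4 = 0x89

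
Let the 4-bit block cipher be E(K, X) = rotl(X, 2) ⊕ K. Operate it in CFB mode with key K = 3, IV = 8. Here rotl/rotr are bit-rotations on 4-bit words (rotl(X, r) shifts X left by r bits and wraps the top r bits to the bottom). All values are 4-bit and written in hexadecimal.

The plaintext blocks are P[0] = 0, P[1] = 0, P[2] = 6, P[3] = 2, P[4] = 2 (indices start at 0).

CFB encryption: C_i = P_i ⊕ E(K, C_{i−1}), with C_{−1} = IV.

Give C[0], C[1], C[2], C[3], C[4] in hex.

C[0]: E(K, 8) = 1; 0 ⊕ 1 = 1.
C[1]: E(K, 1) = 7; 0 ⊕ 7 = 7.
C[2]: E(K, 7) = E; 6 ⊕ E = 8.
C[3]: E(K, 8) = 1; 2 ⊕ 1 = 3.
C[4]: E(K, 3) = F; 2 ⊕ F = D.

C[0] = 1, C[1] = 7, C[2] = 8, C[3] = 3, C[4] = D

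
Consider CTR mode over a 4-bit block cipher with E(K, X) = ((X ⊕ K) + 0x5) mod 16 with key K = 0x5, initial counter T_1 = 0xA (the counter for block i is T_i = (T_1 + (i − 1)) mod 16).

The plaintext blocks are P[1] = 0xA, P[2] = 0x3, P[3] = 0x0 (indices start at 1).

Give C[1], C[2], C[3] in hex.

C[1] = 0xE, C[2] = 0x0, C[3] = 0xE

CTR encryption: S_i = E(K, T_i) where T_i is the counter for block i; C_i = P_i ⊕ S_i.
C[1]: T = 0xA, S = E(K, T) = 0x4; 0xA ⊕ 0x4 = 0xE.
C[2]: T = 0xB, S = E(K, T) = 0x3; 0x3 ⊕ 0x3 = 0x0.
C[3]: T = 0xC, S = E(K, T) = 0xE; 0x0 ⊕ 0xE = 0xE.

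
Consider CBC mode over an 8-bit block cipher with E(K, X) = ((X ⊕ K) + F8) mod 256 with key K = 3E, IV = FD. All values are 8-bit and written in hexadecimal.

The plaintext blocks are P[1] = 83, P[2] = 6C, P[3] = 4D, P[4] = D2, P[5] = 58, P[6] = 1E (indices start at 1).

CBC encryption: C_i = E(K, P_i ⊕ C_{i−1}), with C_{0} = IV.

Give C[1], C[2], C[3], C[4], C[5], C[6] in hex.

C[1] = 38, C[2] = 62, C[3] = 09, C[4] = DD, C[5] = B3, C[6] = 8B

C[1]: P[1] ⊕ FD = 7E; E(K, 7E) = 38.
C[2]: P[2] ⊕ 38 = 54; E(K, 54) = 62.
C[3]: P[3] ⊕ 62 = 2F; E(K, 2F) = 09.
C[4]: P[4] ⊕ 09 = DB; E(K, DB) = DD.
C[5]: P[5] ⊕ DD = 85; E(K, 85) = B3.
C[6]: P[6] ⊕ B3 = AD; E(K, AD) = 8B.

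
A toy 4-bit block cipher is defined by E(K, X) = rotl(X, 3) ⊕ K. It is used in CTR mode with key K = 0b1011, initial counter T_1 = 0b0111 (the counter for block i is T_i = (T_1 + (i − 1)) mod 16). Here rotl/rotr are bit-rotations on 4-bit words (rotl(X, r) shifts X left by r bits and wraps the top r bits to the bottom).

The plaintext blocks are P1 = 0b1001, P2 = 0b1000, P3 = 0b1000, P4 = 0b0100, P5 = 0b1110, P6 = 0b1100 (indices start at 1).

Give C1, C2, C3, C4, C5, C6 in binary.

CTR encryption: S_i = E(K, T_i) where T_i is the counter for block i; C_i = P_i ⊕ S_i.
C1: T = 0b0111, S = E(K, T) = 0b0000; 0b1001 ⊕ 0b0000 = 0b1001.
C2: T = 0b1000, S = E(K, T) = 0b1111; 0b1000 ⊕ 0b1111 = 0b0111.
C3: T = 0b1001, S = E(K, T) = 0b0111; 0b1000 ⊕ 0b0111 = 0b1111.
C4: T = 0b1010, S = E(K, T) = 0b1110; 0b0100 ⊕ 0b1110 = 0b1010.
C5: T = 0b1011, S = E(K, T) = 0b0110; 0b1110 ⊕ 0b0110 = 0b1000.
C6: T = 0b1100, S = E(K, T) = 0b1101; 0b1100 ⊕ 0b1101 = 0b0001.

C1 = 0b1001, C2 = 0b0111, C3 = 0b1111, C4 = 0b1010, C5 = 0b1000, C6 = 0b0001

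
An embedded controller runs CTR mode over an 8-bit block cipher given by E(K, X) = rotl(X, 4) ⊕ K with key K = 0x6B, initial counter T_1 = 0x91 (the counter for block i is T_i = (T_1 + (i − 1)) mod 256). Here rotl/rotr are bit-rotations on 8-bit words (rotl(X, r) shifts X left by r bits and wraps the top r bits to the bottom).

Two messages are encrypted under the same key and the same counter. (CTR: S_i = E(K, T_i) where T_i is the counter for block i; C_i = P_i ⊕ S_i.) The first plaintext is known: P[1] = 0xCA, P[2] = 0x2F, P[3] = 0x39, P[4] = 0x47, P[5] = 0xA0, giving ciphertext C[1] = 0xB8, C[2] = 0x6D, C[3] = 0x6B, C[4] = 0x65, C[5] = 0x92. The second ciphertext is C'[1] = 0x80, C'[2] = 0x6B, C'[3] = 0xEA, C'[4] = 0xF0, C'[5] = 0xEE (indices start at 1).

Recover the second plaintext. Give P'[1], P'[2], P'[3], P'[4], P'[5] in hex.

In CTR with a reused counter, both messages share the same keystream S_i, so C_i ⊕ C'_i = P_i ⊕ P'_i and thus P'_i = P_i ⊕ C_i ⊕ C'_i.
P'[1]: 0xCA ⊕ 0xB8 ⊕ 0x80 = 0xF2.
P'[2]: 0x2F ⊕ 0x6D ⊕ 0x6B = 0x29.
P'[3]: 0x39 ⊕ 0x6B ⊕ 0xEA = 0xB8.
P'[4]: 0x47 ⊕ 0x65 ⊕ 0xF0 = 0xD2.
P'[5]: 0xA0 ⊕ 0x92 ⊕ 0xEE = 0xDC.

P'[1] = 0xF2, P'[2] = 0x29, P'[3] = 0xB8, P'[4] = 0xD2, P'[5] = 0xDC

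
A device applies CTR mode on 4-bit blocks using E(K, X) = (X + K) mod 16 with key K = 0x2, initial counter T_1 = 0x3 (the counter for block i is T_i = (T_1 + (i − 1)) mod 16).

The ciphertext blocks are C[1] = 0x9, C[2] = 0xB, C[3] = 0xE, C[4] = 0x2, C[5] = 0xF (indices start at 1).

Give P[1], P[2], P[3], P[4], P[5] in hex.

P[1] = 0xC, P[2] = 0xD, P[3] = 0x9, P[4] = 0xA, P[5] = 0x6

CTR decryption: S_i = E(K, T_i) where T_i is the counter for block i; P_i = C_i ⊕ S_i.
P[1]: T = 0x3, S = E(K, T) = 0x5; 0x9 ⊕ 0x5 = 0xC.
P[2]: T = 0x4, S = E(K, T) = 0x6; 0xB ⊕ 0x6 = 0xD.
P[3]: T = 0x5, S = E(K, T) = 0x7; 0xE ⊕ 0x7 = 0x9.
P[4]: T = 0x6, S = E(K, T) = 0x8; 0x2 ⊕ 0x8 = 0xA.
P[5]: T = 0x7, S = E(K, T) = 0x9; 0xF ⊕ 0x9 = 0x6.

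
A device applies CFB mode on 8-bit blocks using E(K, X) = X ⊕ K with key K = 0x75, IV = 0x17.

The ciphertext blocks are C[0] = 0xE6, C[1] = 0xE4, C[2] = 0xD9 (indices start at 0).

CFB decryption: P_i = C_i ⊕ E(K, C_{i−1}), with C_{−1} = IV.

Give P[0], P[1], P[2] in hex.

P[0]: E(K, 0x17) = 0x62; 0xE6 ⊕ 0x62 = 0x84.
P[1]: E(K, 0xE6) = 0x93; 0xE4 ⊕ 0x93 = 0x77.
P[2]: E(K, 0xE4) = 0x91; 0xD9 ⊕ 0x91 = 0x48.

P[0] = 0x84, P[1] = 0x77, P[2] = 0x48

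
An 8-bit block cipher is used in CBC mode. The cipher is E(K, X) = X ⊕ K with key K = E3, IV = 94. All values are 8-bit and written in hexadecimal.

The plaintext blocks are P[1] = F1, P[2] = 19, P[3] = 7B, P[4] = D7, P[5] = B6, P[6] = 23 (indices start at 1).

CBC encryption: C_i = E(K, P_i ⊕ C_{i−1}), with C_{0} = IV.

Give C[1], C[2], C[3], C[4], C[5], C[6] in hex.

C[1]: P[1] ⊕ 94 = 65; E(K, 65) = 86.
C[2]: P[2] ⊕ 86 = 9F; E(K, 9F) = 7C.
C[3]: P[3] ⊕ 7C = 07; E(K, 07) = E4.
C[4]: P[4] ⊕ E4 = 33; E(K, 33) = D0.
C[5]: P[5] ⊕ D0 = 66; E(K, 66) = 85.
C[6]: P[6] ⊕ 85 = A6; E(K, A6) = 45.

C[1] = 86, C[2] = 7C, C[3] = E4, C[4] = D0, C[5] = 85, C[6] = 45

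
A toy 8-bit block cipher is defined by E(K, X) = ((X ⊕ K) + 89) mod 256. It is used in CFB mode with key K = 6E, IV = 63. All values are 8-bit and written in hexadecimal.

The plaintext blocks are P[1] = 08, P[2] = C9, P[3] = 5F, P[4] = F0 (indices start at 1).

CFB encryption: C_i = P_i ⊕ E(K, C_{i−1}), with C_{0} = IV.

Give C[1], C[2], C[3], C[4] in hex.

C[1] = 9E, C[2] = B0, C[3] = 38, C[4] = 2F

C[1]: E(K, 63) = 96; 08 ⊕ 96 = 9E.
C[2]: E(K, 9E) = 79; C9 ⊕ 79 = B0.
C[3]: E(K, B0) = 67; 5F ⊕ 67 = 38.
C[4]: E(K, 38) = DF; F0 ⊕ DF = 2F.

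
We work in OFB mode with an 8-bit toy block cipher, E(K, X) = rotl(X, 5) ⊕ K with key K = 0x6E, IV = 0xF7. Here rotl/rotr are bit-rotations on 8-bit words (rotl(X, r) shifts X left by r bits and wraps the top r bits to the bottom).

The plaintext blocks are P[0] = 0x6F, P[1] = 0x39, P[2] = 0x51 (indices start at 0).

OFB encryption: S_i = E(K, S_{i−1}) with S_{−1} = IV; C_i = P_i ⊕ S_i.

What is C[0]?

C[0] = 0xFF

C[0]: S = E(K, 0xF7) = 0x90; 0x6F ⊕ 0x90 = 0xFF.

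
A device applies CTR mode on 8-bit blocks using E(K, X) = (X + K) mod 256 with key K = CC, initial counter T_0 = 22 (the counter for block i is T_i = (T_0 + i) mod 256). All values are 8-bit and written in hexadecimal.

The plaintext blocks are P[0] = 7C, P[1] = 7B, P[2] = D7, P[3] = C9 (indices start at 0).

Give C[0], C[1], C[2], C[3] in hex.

CTR encryption: S_i = E(K, T_i) where T_i is the counter for block i; C_i = P_i ⊕ S_i.
C[0]: T = 22, S = E(K, T) = EE; 7C ⊕ EE = 92.
C[1]: T = 23, S = E(K, T) = EF; 7B ⊕ EF = 94.
C[2]: T = 24, S = E(K, T) = F0; D7 ⊕ F0 = 27.
C[3]: T = 25, S = E(K, T) = F1; C9 ⊕ F1 = 38.

C[0] = 92, C[1] = 94, C[2] = 27, C[3] = 38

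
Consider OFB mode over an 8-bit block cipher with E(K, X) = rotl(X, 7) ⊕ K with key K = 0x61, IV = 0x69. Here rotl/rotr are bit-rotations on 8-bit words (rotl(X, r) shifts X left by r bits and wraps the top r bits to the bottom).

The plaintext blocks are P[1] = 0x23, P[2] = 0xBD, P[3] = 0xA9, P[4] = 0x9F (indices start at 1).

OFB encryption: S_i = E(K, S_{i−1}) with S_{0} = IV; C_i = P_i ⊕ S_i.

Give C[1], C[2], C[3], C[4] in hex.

C[1] = 0xF6, C[2] = 0x36, C[3] = 0x0D, C[4] = 0xAC

C[1]: S = E(K, 0x69) = 0xD5; 0x23 ⊕ 0xD5 = 0xF6.
C[2]: S = E(K, 0xD5) = 0x8B; 0xBD ⊕ 0x8B = 0x36.
C[3]: S = E(K, 0x8B) = 0xA4; 0xA9 ⊕ 0xA4 = 0x0D.
C[4]: S = E(K, 0xA4) = 0x33; 0x9F ⊕ 0x33 = 0xAC.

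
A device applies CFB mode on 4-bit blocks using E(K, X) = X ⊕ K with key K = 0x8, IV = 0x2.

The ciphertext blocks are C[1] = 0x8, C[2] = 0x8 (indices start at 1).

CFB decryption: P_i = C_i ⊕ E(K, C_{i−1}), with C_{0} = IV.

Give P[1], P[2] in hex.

P[1] = 0x2, P[2] = 0x8

P[1]: E(K, 0x2) = 0xA; 0x8 ⊕ 0xA = 0x2.
P[2]: E(K, 0x8) = 0x0; 0x8 ⊕ 0x0 = 0x8.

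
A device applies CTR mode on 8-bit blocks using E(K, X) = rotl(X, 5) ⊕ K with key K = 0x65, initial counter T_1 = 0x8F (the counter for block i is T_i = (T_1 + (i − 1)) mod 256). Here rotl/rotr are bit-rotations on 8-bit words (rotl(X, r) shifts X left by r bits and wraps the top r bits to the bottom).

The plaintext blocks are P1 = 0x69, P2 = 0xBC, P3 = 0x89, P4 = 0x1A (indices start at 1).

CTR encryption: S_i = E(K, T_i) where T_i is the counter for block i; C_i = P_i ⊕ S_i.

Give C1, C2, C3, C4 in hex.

C1: T = 0x8F, S = E(K, T) = 0x94; 0x69 ⊕ 0x94 = 0xFD.
C2: T = 0x90, S = E(K, T) = 0x77; 0xBC ⊕ 0x77 = 0xCB.
C3: T = 0x91, S = E(K, T) = 0x57; 0x89 ⊕ 0x57 = 0xDE.
C4: T = 0x92, S = E(K, T) = 0x37; 0x1A ⊕ 0x37 = 0x2D.

C1 = 0xFD, C2 = 0xCB, C3 = 0xDE, C4 = 0x2D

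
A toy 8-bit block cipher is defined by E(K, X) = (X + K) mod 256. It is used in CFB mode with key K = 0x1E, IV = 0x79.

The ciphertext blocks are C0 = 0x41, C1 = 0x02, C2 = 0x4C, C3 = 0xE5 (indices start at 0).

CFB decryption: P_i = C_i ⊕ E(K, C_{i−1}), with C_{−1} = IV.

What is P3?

P3: E(K, 0x4C) = 0x6A; 0xE5 ⊕ 0x6A = 0x8F.

P3 = 0x8F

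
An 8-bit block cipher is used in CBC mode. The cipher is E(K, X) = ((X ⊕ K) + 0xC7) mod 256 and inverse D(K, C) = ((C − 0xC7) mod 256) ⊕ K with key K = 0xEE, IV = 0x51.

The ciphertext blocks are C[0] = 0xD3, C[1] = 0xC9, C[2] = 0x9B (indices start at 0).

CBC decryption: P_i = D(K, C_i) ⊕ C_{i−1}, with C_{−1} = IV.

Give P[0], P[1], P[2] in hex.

P[0]: D(K, 0xD3) = 0xE2; 0xE2 ⊕ 0x51 = 0xB3.
P[1]: D(K, 0xC9) = 0xEC; 0xEC ⊕ 0xD3 = 0x3F.
P[2]: D(K, 0x9B) = 0x3A; 0x3A ⊕ 0xC9 = 0xF3.

P[0] = 0xB3, P[1] = 0x3F, P[2] = 0xF3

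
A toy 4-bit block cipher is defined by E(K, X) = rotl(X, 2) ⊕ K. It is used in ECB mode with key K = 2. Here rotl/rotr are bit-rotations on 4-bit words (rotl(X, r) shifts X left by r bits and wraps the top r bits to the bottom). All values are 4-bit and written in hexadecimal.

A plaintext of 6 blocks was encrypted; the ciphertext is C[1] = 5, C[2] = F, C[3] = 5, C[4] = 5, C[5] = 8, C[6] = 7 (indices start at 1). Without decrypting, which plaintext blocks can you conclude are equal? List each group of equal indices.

ECB encrypts each block independently with the same key, so equal ciphertext blocks imply equal plaintext blocks.
C[1] = C[3] = C[4] = 5, so P[1] = P[3] = P[4].

P[1] = P[3] = P[4]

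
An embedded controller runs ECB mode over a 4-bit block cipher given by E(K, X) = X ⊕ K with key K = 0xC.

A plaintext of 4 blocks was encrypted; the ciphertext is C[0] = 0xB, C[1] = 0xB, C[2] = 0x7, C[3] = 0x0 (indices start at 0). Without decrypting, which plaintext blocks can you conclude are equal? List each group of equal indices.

ECB encrypts each block independently with the same key, so equal ciphertext blocks imply equal plaintext blocks.
C[0] = C[1] = 0xB, so P[0] = P[1].

P[0] = P[1]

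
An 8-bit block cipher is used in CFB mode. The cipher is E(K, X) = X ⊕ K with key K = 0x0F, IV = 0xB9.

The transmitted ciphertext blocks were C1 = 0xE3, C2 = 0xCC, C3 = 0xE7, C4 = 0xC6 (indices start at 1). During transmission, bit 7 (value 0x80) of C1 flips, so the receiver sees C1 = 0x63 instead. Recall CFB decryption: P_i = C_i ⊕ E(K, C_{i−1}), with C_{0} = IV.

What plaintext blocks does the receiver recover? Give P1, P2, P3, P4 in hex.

Only C1 changed, to 0x63. In CFB, a change in C_i flips the same bit in P_i and garbles P_{i+1}. Decrypting the received ciphertext:
P1: E(K, 0xB9) = 0xB6; 0x63 ⊕ 0xB6 = 0xD5.
P2: E(K, 0x63) = 0x6C; 0xCC ⊕ 0x6C = 0xA0.
P3: E(K, 0xCC) = 0xC3; 0xE7 ⊕ 0xC3 = 0x24.
P4: E(K, 0xE7) = 0xE8; 0xC6 ⊕ 0xE8 = 0x2E.
Blocks that differ from the original plaintext: P1, P2.

P1 = 0xD5, P2 = 0xA0, P3 = 0x24, P4 = 0x2E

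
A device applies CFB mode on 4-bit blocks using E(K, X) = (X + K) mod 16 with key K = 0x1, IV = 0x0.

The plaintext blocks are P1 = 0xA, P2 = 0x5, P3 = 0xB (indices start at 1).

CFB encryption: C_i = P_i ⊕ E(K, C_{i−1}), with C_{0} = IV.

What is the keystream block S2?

0xC

C1: E(K, 0x0) = 0x1; 0xA ⊕ 0x1 = 0xB.
C2: E(K, 0xB) = 0xC; 0x5 ⊕ 0xC = 0x9.
So S2 = 0xC.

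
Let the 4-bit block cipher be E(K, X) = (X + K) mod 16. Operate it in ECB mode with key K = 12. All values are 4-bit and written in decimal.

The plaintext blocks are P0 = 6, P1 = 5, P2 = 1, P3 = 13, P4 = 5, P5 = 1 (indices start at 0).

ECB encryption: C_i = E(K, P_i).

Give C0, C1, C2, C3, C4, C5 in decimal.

C0 = 2, C1 = 1, C2 = 13, C3 = 9, C4 = 1, C5 = 13

C0: E(K, 6) = 2.
C1: E(K, 5) = 1.
C2: E(K, 1) = 13.
C3: E(K, 13) = 9.
C4: E(K, 5) = 1.
C5: E(K, 1) = 13.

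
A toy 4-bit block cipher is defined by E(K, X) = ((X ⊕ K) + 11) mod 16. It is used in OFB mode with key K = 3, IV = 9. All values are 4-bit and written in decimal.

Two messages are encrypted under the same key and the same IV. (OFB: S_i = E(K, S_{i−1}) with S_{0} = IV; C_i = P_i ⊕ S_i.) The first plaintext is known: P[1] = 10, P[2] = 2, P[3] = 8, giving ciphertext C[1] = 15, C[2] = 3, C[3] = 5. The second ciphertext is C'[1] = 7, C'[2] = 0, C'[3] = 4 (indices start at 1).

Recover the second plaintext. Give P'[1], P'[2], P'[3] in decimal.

In OFB with a reused IV, both messages share the same keystream S_i, so C_i ⊕ C'_i = P_i ⊕ P'_i and thus P'_i = P_i ⊕ C_i ⊕ C'_i.
P'[1]: 10 ⊕ 15 ⊕ 7 = 2.
P'[2]: 2 ⊕ 3 ⊕ 0 = 1.
P'[3]: 8 ⊕ 5 ⊕ 4 = 9.

P'[1] = 2, P'[2] = 1, P'[3] = 9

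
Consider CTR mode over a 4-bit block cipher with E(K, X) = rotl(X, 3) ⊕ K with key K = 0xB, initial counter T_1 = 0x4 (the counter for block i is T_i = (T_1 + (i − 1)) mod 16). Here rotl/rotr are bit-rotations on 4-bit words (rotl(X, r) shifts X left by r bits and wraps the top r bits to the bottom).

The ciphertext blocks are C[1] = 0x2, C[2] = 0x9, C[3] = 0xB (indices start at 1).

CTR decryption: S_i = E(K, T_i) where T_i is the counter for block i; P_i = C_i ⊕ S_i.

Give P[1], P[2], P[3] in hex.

P[1]: T = 0x4, S = E(K, T) = 0x9; 0x2 ⊕ 0x9 = 0xB.
P[2]: T = 0x5, S = E(K, T) = 0x1; 0x9 ⊕ 0x1 = 0x8.
P[3]: T = 0x6, S = E(K, T) = 0x8; 0xB ⊕ 0x8 = 0x3.

P[1] = 0xB, P[2] = 0x8, P[3] = 0x3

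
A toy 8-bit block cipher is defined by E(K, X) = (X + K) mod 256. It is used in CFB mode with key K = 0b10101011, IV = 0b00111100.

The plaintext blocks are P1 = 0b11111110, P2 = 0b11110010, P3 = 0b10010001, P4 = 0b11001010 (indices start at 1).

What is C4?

CFB encryption: C_i = P_i ⊕ E(K, C_{i−1}), with C_{0} = IV.
C1: E(K, 0b00111100) = 0b11100111; 0b11111110 ⊕ 0b11100111 = 0b00011001.
C2: E(K, 0b00011001) = 0b11000100; 0b11110010 ⊕ 0b11000100 = 0b00110110.
C3: E(K, 0b00110110) = 0b11100001; 0b10010001 ⊕ 0b11100001 = 0b01110000.
C4: E(K, 0b01110000) = 0b00011011; 0b11001010 ⊕ 0b00011011 = 0b11010001.

C4 = 0b11010001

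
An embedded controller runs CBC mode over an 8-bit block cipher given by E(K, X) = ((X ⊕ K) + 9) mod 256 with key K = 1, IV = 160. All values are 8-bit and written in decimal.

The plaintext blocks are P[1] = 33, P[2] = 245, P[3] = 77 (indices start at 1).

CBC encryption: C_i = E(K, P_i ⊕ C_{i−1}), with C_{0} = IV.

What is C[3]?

C[1]: P[1] ⊕ 160 = 129; E(K, 129) = 137.
C[2]: P[2] ⊕ 137 = 124; E(K, 124) = 134.
C[3]: P[3] ⊕ 134 = 203; E(K, 203) = 211.

C[3] = 211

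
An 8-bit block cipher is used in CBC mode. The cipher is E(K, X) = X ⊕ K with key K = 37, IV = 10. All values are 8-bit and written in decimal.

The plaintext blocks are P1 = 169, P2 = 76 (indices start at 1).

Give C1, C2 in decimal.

CBC encryption: C_i = E(K, P_i ⊕ C_{i−1}), with C_{0} = IV.
C1: P1 ⊕ 10 = 163; E(K, 163) = 134.
C2: P2 ⊕ 134 = 202; E(K, 202) = 239.

C1 = 134, C2 = 239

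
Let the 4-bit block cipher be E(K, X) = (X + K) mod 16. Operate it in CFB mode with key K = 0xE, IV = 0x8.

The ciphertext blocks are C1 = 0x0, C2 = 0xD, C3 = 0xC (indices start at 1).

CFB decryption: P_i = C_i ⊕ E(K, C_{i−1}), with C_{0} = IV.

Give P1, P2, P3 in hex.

P1: E(K, 0x8) = 0x6; 0x0 ⊕ 0x6 = 0x6.
P2: E(K, 0x0) = 0xE; 0xD ⊕ 0xE = 0x3.
P3: E(K, 0xD) = 0xB; 0xC ⊕ 0xB = 0x7.

P1 = 0x6, P2 = 0x3, P3 = 0x7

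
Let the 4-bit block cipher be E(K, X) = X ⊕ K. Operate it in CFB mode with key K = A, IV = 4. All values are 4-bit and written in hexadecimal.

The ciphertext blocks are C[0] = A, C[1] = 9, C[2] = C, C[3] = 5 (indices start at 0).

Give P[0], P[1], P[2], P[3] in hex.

CFB decryption: P_i = C_i ⊕ E(K, C_{i−1}), with C_{−1} = IV.
P[0]: E(K, 4) = E; A ⊕ E = 4.
P[1]: E(K, A) = 0; 9 ⊕ 0 = 9.
P[2]: E(K, 9) = 3; C ⊕ 3 = F.
P[3]: E(K, C) = 6; 5 ⊕ 6 = 3.

P[0] = 4, P[1] = 9, P[2] = F, P[3] = 3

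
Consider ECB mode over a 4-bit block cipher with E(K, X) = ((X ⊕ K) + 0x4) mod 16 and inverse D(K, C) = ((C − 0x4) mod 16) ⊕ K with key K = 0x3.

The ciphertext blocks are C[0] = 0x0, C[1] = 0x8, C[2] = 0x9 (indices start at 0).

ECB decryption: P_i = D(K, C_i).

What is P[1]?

P[1]: D(K, 0x8) = 0x7.

P[1] = 0x7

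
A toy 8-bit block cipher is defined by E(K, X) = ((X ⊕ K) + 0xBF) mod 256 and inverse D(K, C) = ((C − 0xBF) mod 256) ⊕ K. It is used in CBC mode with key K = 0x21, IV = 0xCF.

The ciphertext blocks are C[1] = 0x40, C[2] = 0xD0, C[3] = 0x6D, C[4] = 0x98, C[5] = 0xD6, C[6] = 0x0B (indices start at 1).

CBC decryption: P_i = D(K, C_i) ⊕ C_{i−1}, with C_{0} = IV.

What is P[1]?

P[1] = 0x6F

P[1]: D(K, 0x40) = 0xA0; 0xA0 ⊕ 0xCF = 0x6F.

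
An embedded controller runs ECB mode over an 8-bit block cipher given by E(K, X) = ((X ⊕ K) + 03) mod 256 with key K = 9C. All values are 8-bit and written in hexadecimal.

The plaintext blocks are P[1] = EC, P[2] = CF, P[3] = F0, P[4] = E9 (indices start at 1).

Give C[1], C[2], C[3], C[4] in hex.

ECB encryption: C_i = E(K, P_i).
C[1]: E(K, EC) = 73.
C[2]: E(K, CF) = 56.
C[3]: E(K, F0) = 6F.
C[4]: E(K, E9) = 78.

C[1] = 73, C[2] = 56, C[3] = 6F, C[4] = 78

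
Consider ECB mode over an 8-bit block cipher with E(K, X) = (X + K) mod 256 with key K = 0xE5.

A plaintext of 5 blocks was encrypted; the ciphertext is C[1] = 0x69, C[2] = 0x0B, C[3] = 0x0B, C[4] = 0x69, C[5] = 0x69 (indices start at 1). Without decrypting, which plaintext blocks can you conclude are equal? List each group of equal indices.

ECB encrypts each block independently with the same key, so equal ciphertext blocks imply equal plaintext blocks.
C[1] = C[4] = C[5] = 0x69, so P[1] = P[4] = P[5].
C[2] = C[3] = 0x0B, so P[2] = P[3].

P[1] = P[4] = P[5]; P[2] = P[3]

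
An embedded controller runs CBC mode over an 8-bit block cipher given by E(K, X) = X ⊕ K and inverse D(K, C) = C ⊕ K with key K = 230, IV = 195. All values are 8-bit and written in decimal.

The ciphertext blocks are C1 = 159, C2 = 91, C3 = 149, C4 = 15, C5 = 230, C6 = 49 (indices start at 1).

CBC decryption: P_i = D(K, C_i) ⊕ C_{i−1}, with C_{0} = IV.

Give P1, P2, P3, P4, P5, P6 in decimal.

P1 = 186, P2 = 34, P3 = 40, P4 = 124, P5 = 15, P6 = 49

P1: D(K, 159) = 121; 121 ⊕ 195 = 186.
P2: D(K, 91) = 189; 189 ⊕ 159 = 34.
P3: D(K, 149) = 115; 115 ⊕ 91 = 40.
P4: D(K, 15) = 233; 233 ⊕ 149 = 124.
P5: D(K, 230) = 0; 0 ⊕ 15 = 15.
P6: D(K, 49) = 215; 215 ⊕ 230 = 49.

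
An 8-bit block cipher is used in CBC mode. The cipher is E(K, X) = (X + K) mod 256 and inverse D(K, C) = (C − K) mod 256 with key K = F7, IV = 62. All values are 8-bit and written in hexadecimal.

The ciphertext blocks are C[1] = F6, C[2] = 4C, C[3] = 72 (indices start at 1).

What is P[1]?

P[1] = 9D

CBC decryption: P_i = D(K, C_i) ⊕ C_{i−1}, with C_{0} = IV.
P[1]: D(K, F6) = FF; FF ⊕ 62 = 9D.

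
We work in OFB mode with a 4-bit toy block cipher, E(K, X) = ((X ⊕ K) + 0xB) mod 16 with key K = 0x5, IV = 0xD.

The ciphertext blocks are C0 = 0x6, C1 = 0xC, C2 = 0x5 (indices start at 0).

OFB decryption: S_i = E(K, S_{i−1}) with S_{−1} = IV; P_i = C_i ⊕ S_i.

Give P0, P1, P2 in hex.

P0 = 0x5, P1 = 0xD, P2 = 0xA

P0: S = E(K, 0xD) = 0x3; 0x6 ⊕ 0x3 = 0x5.
P1: S = E(K, 0x3) = 0x1; 0xC ⊕ 0x1 = 0xD.
P2: S = E(K, 0x1) = 0xF; 0x5 ⊕ 0xF = 0xA.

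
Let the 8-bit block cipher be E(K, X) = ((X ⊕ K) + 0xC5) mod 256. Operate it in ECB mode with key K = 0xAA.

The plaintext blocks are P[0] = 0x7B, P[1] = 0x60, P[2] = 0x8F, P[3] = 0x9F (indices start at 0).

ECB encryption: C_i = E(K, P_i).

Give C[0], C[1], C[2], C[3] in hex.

C[0]: E(K, 0x7B) = 0x96.
C[1]: E(K, 0x60) = 0x8F.
C[2]: E(K, 0x8F) = 0xEA.
C[3]: E(K, 0x9F) = 0xFA.

C[0] = 0x96, C[1] = 0x8F, C[2] = 0xEA, C[3] = 0xFA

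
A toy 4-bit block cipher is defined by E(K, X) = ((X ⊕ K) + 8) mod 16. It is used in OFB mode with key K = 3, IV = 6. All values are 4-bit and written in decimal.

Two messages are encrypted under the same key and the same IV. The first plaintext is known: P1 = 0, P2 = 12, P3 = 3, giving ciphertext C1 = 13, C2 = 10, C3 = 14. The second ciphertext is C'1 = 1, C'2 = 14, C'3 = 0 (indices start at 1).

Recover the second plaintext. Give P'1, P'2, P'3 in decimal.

P'1 = 12, P'2 = 8, P'3 = 13

In OFB with a reused IV, both messages share the same keystream S_i, so C_i ⊕ C'_i = P_i ⊕ P'_i and thus P'_i = P_i ⊕ C_i ⊕ C'_i.
P'1: 0 ⊕ 13 ⊕ 1 = 12.
P'2: 12 ⊕ 10 ⊕ 14 = 8.
P'3: 3 ⊕ 14 ⊕ 0 = 13.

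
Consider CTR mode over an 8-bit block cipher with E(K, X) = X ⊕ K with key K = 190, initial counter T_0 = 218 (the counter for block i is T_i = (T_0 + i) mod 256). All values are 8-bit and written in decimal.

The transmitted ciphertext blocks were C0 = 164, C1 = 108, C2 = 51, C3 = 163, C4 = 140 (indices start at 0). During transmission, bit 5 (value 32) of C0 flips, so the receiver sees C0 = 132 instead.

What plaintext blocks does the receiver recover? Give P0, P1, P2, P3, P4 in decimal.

CTR decryption: S_i = E(K, T_i) where T_i is the counter for block i; P_i = C_i ⊕ S_i.
Only C0 changed, to 132. In CTR, a change in C_i flips the same bit in P_i only; the keystream is unaffected. Decrypting the received ciphertext:
P0: T = 218, S = E(K, T) = 100; 132 ⊕ 100 = 224.
P1: T = 219, S = E(K, T) = 101; 108 ⊕ 101 = 9.
P2: T = 220, S = E(K, T) = 98; 51 ⊕ 98 = 81.
P3: T = 221, S = E(K, T) = 99; 163 ⊕ 99 = 192.
P4: T = 222, S = E(K, T) = 96; 140 ⊕ 96 = 236.
Blocks that differ from the original plaintext: P0.

P0 = 224, P1 = 9, P2 = 81, P3 = 192, P4 = 236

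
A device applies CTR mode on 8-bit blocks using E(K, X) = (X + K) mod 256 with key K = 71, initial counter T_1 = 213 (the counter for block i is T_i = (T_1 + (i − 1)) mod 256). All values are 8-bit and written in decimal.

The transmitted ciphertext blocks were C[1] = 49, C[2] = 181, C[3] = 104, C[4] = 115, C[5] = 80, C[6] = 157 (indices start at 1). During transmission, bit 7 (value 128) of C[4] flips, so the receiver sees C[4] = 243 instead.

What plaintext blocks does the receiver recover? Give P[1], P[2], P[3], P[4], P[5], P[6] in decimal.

CTR decryption: S_i = E(K, T_i) where T_i is the counter for block i; P_i = C_i ⊕ S_i.
Only C[4] changed, to 243. In CTR, a change in C_i flips the same bit in P_i only; the keystream is unaffected. Decrypting the received ciphertext:
P[1]: T = 213, S = E(K, T) = 28; 49 ⊕ 28 = 45.
P[2]: T = 214, S = E(K, T) = 29; 181 ⊕ 29 = 168.
P[3]: T = 215, S = E(K, T) = 30; 104 ⊕ 30 = 118.
P[4]: T = 216, S = E(K, T) = 31; 243 ⊕ 31 = 236.
P[5]: T = 217, S = E(K, T) = 32; 80 ⊕ 32 = 112.
P[6]: T = 218, S = E(K, T) = 33; 157 ⊕ 33 = 188.
Blocks that differ from the original plaintext: P[4].

P[1] = 45, P[2] = 168, P[3] = 118, P[4] = 236, P[5] = 112, P[6] = 188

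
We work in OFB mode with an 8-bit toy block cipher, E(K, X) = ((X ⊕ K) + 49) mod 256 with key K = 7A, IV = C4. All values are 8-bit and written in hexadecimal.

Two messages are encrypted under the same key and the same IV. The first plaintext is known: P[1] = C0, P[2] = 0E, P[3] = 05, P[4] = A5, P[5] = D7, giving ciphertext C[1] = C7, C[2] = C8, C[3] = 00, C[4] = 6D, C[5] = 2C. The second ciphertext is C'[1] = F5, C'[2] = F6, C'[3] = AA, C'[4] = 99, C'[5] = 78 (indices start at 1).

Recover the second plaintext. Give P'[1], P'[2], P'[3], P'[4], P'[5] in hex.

In OFB with a reused IV, both messages share the same keystream S_i, so C_i ⊕ C'_i = P_i ⊕ P'_i and thus P'_i = P_i ⊕ C_i ⊕ C'_i.
P'[1]: C0 ⊕ C7 ⊕ F5 = F2.
P'[2]: 0E ⊕ C8 ⊕ F6 = 30.
P'[3]: 05 ⊕ 00 ⊕ AA = AF.
P'[4]: A5 ⊕ 6D ⊕ 99 = 51.
P'[5]: D7 ⊕ 2C ⊕ 78 = 83.

P'[1] = F2, P'[2] = 30, P'[3] = AF, P'[4] = 51, P'[5] = 83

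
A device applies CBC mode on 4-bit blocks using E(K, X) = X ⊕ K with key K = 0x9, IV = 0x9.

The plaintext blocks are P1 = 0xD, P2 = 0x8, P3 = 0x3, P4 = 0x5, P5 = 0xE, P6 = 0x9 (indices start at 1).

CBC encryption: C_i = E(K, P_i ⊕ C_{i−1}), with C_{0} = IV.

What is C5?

C1: P1 ⊕ 0x9 = 0x4; E(K, 0x4) = 0xD.
C2: P2 ⊕ 0xD = 0x5; E(K, 0x5) = 0xC.
C3: P3 ⊕ 0xC = 0xF; E(K, 0xF) = 0x6.
C4: P4 ⊕ 0x6 = 0x3; E(K, 0x3) = 0xA.
C5: P5 ⊕ 0xA = 0x4; E(K, 0x4) = 0xD.

C5 = 0xD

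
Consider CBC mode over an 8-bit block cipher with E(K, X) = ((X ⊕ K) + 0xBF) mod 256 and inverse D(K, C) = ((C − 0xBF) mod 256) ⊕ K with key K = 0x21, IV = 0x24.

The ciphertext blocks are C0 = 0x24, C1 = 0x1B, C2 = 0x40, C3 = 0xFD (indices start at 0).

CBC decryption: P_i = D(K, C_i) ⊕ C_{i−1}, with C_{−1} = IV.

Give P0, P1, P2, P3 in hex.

P0 = 0x60, P1 = 0x59, P2 = 0xBB, P3 = 0x5F

P0: D(K, 0x24) = 0x44; 0x44 ⊕ 0x24 = 0x60.
P1: D(K, 0x1B) = 0x7D; 0x7D ⊕ 0x24 = 0x59.
P2: D(K, 0x40) = 0xA0; 0xA0 ⊕ 0x1B = 0xBB.
P3: D(K, 0xFD) = 0x1F; 0x1F ⊕ 0x40 = 0x5F.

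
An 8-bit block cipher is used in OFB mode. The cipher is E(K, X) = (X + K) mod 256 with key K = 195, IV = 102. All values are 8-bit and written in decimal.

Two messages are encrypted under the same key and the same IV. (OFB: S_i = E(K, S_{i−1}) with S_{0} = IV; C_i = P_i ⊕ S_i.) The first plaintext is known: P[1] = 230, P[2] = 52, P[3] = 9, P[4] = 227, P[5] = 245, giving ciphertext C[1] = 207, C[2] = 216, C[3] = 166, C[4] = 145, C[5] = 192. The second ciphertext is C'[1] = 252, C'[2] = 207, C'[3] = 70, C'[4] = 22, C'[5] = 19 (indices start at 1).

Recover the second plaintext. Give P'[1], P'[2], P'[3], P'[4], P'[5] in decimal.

P'[1] = 213, P'[2] = 35, P'[3] = 233, P'[4] = 100, P'[5] = 38

In OFB with a reused IV, both messages share the same keystream S_i, so C_i ⊕ C'_i = P_i ⊕ P'_i and thus P'_i = P_i ⊕ C_i ⊕ C'_i.
P'[1]: 230 ⊕ 207 ⊕ 252 = 213.
P'[2]: 52 ⊕ 216 ⊕ 207 = 35.
P'[3]: 9 ⊕ 166 ⊕ 70 = 233.
P'[4]: 227 ⊕ 145 ⊕ 22 = 100.
P'[5]: 245 ⊕ 192 ⊕ 19 = 38.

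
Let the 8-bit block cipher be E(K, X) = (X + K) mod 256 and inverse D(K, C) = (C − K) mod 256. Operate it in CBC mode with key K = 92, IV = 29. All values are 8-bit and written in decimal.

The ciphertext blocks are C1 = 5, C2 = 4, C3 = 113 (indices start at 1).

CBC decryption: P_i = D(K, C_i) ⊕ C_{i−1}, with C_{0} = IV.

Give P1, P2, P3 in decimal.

P1 = 180, P2 = 173, P3 = 17

P1: D(K, 5) = 169; 169 ⊕ 29 = 180.
P2: D(K, 4) = 168; 168 ⊕ 5 = 173.
P3: D(K, 113) = 21; 21 ⊕ 4 = 17.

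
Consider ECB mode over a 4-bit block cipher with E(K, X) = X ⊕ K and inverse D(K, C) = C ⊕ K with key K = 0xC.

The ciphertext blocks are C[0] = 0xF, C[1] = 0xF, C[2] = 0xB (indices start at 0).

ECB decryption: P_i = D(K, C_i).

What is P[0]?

P[0]: D(K, 0xF) = 0x3.

P[0] = 0x3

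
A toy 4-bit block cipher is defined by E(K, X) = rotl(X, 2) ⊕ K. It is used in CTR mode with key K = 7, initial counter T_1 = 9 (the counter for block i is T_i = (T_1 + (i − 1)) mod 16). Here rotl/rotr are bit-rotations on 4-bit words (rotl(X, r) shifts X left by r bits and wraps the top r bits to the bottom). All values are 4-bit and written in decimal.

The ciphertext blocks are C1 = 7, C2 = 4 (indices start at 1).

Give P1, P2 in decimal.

P1 = 6, P2 = 9

CTR decryption: S_i = E(K, T_i) where T_i is the counter for block i; P_i = C_i ⊕ S_i.
P1: T = 9, S = E(K, T) = 1; 7 ⊕ 1 = 6.
P2: T = 10, S = E(K, T) = 13; 4 ⊕ 13 = 9.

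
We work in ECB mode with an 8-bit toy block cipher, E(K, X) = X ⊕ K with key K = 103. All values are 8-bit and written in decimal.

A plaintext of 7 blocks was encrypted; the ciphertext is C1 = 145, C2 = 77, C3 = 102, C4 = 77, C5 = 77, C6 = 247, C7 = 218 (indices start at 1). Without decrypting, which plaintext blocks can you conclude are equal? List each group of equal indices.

P2 = P4 = P5

ECB encrypts each block independently with the same key, so equal ciphertext blocks imply equal plaintext blocks.
C2 = C4 = C5 = 77, so P2 = P4 = P5.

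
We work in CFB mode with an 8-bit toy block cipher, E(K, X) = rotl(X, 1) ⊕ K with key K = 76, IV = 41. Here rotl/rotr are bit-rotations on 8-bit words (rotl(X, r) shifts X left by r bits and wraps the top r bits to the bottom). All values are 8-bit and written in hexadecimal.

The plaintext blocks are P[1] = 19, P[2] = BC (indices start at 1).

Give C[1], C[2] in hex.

C[1] = ED, C[2] = 11

CFB encryption: C_i = P_i ⊕ E(K, C_{i−1}), with C_{0} = IV.
C[1]: E(K, 41) = F4; 19 ⊕ F4 = ED.
C[2]: E(K, ED) = AD; BC ⊕ AD = 11.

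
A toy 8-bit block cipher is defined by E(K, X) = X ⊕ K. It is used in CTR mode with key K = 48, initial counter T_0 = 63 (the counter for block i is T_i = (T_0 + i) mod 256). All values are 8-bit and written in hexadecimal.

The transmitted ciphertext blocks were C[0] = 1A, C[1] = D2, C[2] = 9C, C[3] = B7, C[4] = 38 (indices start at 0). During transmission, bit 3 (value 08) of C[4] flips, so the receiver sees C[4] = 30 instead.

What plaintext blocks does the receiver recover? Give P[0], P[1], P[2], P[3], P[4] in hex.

CTR decryption: S_i = E(K, T_i) where T_i is the counter for block i; P_i = C_i ⊕ S_i.
Only C[4] changed, to 30. In CTR, a change in C_i flips the same bit in P_i only; the keystream is unaffected. Decrypting the received ciphertext:
P[0]: T = 63, S = E(K, T) = 2B; 1A ⊕ 2B = 31.
P[1]: T = 64, S = E(K, T) = 2C; D2 ⊕ 2C = FE.
P[2]: T = 65, S = E(K, T) = 2D; 9C ⊕ 2D = B1.
P[3]: T = 66, S = E(K, T) = 2E; B7 ⊕ 2E = 99.
P[4]: T = 67, S = E(K, T) = 2F; 30 ⊕ 2F = 1F.
Blocks that differ from the original plaintext: P[4].

P[0] = 31, P[1] = FE, P[2] = B1, P[3] = 99, P[4] = 1F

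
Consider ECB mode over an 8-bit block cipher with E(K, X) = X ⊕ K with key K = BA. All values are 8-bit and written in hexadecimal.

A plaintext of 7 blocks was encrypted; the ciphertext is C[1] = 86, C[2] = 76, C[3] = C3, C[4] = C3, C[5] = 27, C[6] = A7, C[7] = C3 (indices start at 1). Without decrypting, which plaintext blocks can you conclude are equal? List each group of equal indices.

ECB encrypts each block independently with the same key, so equal ciphertext blocks imply equal plaintext blocks.
C[3] = C[4] = C[7] = C3, so P[3] = P[4] = P[7].

P[3] = P[4] = P[7]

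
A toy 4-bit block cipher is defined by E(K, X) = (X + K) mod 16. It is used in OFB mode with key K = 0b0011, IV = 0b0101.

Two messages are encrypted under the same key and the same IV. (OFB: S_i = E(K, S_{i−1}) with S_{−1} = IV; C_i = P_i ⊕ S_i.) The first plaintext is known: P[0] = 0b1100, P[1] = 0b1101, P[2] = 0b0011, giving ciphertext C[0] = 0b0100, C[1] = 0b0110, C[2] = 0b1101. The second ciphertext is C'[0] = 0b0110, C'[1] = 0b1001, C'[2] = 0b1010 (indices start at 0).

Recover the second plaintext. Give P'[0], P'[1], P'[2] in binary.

In OFB with a reused IV, both messages share the same keystream S_i, so C_i ⊕ C'_i = P_i ⊕ P'_i and thus P'_i = P_i ⊕ C_i ⊕ C'_i.
P'[0]: 0b1100 ⊕ 0b0100 ⊕ 0b0110 = 0b1110.
P'[1]: 0b1101 ⊕ 0b0110 ⊕ 0b1001 = 0b0010.
P'[2]: 0b0011 ⊕ 0b1101 ⊕ 0b1010 = 0b0100.

P'[0] = 0b1110, P'[1] = 0b0010, P'[2] = 0b0100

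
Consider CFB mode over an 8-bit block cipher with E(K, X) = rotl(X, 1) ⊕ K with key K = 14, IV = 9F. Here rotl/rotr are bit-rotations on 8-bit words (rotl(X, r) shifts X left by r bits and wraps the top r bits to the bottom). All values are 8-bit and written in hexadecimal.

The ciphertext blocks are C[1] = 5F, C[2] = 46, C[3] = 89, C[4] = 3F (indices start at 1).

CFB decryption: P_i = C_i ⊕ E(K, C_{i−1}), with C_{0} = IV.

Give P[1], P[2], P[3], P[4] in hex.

P[1]: E(K, 9F) = 2B; 5F ⊕ 2B = 74.
P[2]: E(K, 5F) = AA; 46 ⊕ AA = EC.
P[3]: E(K, 46) = 98; 89 ⊕ 98 = 11.
P[4]: E(K, 89) = 07; 3F ⊕ 07 = 38.

P[1] = 74, P[2] = EC, P[3] = 11, P[4] = 38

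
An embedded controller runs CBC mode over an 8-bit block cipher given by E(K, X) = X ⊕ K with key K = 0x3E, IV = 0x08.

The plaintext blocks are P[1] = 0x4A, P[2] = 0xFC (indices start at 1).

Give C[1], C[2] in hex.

CBC encryption: C_i = E(K, P_i ⊕ C_{i−1}), with C_{0} = IV.
C[1]: P[1] ⊕ 0x08 = 0x42; E(K, 0x42) = 0x7C.
C[2]: P[2] ⊕ 0x7C = 0x80; E(K, 0x80) = 0xBE.

C[1] = 0x7C, C[2] = 0xBE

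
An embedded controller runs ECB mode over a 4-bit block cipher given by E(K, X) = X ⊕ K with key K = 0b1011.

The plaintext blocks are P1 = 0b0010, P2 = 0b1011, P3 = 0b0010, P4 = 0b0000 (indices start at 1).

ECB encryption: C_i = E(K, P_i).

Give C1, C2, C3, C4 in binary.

C1: E(K, 0b0010) = 0b1001.
C2: E(K, 0b1011) = 0b0000.
C3: E(K, 0b0010) = 0b1001.
C4: E(K, 0b0000) = 0b1011.

C1 = 0b1001, C2 = 0b0000, C3 = 0b1001, C4 = 0b1011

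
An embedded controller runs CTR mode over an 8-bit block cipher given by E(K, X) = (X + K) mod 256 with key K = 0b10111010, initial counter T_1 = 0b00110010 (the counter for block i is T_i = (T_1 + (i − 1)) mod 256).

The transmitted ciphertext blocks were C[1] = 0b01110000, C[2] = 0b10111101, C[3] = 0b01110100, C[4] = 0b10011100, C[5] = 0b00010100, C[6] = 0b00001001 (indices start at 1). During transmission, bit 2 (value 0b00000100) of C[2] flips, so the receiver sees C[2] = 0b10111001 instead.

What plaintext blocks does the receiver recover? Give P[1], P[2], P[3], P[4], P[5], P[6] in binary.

CTR decryption: S_i = E(K, T_i) where T_i is the counter for block i; P_i = C_i ⊕ S_i.
Only C[2] changed, to 0b10111001. In CTR, a change in C_i flips the same bit in P_i only; the keystream is unaffected. Decrypting the received ciphertext:
P[1]: T = 0b00110010, S = E(K, T) = 0b11101100; 0b01110000 ⊕ 0b11101100 = 0b10011100.
P[2]: T = 0b00110011, S = E(K, T) = 0b11101101; 0b10111001 ⊕ 0b11101101 = 0b01010100.
P[3]: T = 0b00110100, S = E(K, T) = 0b11101110; 0b01110100 ⊕ 0b11101110 = 0b10011010.
P[4]: T = 0b00110101, S = E(K, T) = 0b11101111; 0b10011100 ⊕ 0b11101111 = 0b01110011.
P[5]: T = 0b00110110, S = E(K, T) = 0b11110000; 0b00010100 ⊕ 0b11110000 = 0b11100100.
P[6]: T = 0b00110111, S = E(K, T) = 0b11110001; 0b00001001 ⊕ 0b11110001 = 0b11111000.
Blocks that differ from the original plaintext: P[2].

P[1] = 0b10011100, P[2] = 0b01010100, P[3] = 0b10011010, P[4] = 0b01110011, P[5] = 0b11100100, P[6] = 0b11111000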